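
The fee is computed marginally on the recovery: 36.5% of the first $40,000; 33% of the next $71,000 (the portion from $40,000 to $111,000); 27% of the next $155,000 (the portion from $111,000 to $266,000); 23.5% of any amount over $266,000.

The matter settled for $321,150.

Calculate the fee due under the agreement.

First $40,000 at 36.5% = $14,600.00
Next $71,000 at 33% = $23,430.00
Next $155,000 at 27% = $41,850.00
Remaining $55,150 at 23.5% = $12,960.25
Fee: $14,600.00 + $23,430.00 + $41,850.00 + $12,960.25 = $92,840.25

$92,840.25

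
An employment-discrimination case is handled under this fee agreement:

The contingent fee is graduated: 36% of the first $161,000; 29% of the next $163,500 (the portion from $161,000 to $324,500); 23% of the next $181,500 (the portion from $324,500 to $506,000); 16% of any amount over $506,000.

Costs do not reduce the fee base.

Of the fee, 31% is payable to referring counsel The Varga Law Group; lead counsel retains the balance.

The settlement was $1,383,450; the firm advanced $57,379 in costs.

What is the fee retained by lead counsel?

$198,383.28

Fee base is the gross recovery, $1,383,450; costs are reimbursed separately.
First $161,000 at 36% = $57,960.00
Next $163,500 at 29% = $47,415.00
Next $181,500 at 23% = $41,745.00
Remaining $877,450 at 16% = $140,392.00
Fee: $57,960.00 + $47,415.00 + $41,745.00 + $140,392.00 = $287,512.00
Referral share: 31% of $287,512.00 = $89,128.72; lead counsel retains $287,512.00 − $89,128.72 = $198,383.28.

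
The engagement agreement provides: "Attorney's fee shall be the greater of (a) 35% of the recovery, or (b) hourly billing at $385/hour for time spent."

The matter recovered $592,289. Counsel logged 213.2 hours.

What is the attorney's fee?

(a) 35% of $592,289 = $207,301.15
(b) 213.2 × $385 = $82,082.00
The greater is (a): $207,301.15.

$207,301.15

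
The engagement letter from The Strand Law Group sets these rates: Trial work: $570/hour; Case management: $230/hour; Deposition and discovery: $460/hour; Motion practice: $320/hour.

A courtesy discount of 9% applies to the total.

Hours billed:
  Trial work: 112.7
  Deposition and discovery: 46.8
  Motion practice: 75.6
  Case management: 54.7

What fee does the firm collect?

$111,511.40

Trial work: 112.7 × $570 = $64,239.00
Case management: 54.7 × $230 = $12,581.00
Deposition and discovery: 46.8 × $460 = $21,528.00
Motion practice: 75.6 × $320 = $24,192.00
Subtotal: $122,540.00
Less 9% discount: −$11,028.60
Total: $122,540.00 − $11,028.60 = $111,511.40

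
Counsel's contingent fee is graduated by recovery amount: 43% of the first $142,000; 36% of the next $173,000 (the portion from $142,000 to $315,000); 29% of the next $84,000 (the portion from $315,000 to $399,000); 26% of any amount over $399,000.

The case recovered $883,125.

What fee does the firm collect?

First $142,000 at 43% = $61,060.00
Next $173,000 at 36% = $62,280.00
Next $84,000 at 29% = $24,360.00
Remaining $484,125 at 26% = $125,872.50
Fee: $61,060.00 + $62,280.00 + $24,360.00 + $125,872.50 = $273,572.50

$273,572.50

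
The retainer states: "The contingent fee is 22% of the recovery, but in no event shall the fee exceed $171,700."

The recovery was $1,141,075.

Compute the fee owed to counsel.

22% of $1,141,075 = $251,036.50
That exceeds the $171,700 cap, so the fee is capped at $171,700.

$171,700.00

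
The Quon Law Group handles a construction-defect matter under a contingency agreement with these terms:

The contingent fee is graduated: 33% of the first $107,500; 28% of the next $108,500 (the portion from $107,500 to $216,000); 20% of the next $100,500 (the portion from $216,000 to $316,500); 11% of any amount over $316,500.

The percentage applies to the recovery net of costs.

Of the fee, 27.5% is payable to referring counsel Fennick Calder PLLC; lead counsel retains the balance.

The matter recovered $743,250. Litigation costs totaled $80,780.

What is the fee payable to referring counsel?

$34,103.22

Fee base (net of costs): $743,250 − $80,780 = $662,470
First $107,500 at 33% = $35,475.00
Next $108,500 at 28% = $30,380.00
Next $100,500 at 20% = $20,100.00
Remaining $345,970 at 11% = $38,056.70
Fee: $35,475.00 + $30,380.00 + $20,100.00 + $38,056.70 = $124,011.70
Referral share: 27.5% of $124,011.70 = $34,103.22; lead counsel retains $124,011.70 − $34,103.22 = $89,908.48.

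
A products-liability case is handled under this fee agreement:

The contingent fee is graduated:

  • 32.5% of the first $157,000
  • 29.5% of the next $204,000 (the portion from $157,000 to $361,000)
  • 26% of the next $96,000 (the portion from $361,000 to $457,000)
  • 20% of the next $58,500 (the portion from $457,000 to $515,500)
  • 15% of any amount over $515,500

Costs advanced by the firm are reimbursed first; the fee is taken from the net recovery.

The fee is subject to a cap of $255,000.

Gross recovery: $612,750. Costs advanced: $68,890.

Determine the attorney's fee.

Fee base (net of costs): $612,750 − $68,890 = $543,860
First $157,000 at 32.5% = $51,025.00
Next $204,000 at 29.5% = $60,180.00
Next $96,000 at 26% = $24,960.00
Next $58,500 at 20% = $11,700.00
Remaining $28,360 at 15% = $4,254.00
Fee: $51,025.00 + $60,180.00 + $24,960.00 + $11,700.00 + $4,254.00 = $152,119.00
$152,119.00 is under the $255,000 cap.

$152,119.00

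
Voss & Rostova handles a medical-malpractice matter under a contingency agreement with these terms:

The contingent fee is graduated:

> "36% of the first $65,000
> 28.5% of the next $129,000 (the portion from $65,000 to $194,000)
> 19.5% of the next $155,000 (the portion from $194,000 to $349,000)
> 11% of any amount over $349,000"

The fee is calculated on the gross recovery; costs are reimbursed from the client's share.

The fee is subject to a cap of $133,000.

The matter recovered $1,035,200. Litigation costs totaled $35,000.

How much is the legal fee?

$133,000.00

Fee base is the gross recovery, $1,035,200; costs are reimbursed separately.
First $65,000 at 36% = $23,400.00
Next $129,000 at 28.5% = $36,765.00
Next $155,000 at 19.5% = $30,225.00
Remaining $686,200 at 11% = $75,482.00
Fee: $23,400.00 + $36,765.00 + $30,225.00 + $75,482.00 = $165,872.00
$165,872.00 exceeds the $133,000 cap, so the fee is capped at $133,000.00.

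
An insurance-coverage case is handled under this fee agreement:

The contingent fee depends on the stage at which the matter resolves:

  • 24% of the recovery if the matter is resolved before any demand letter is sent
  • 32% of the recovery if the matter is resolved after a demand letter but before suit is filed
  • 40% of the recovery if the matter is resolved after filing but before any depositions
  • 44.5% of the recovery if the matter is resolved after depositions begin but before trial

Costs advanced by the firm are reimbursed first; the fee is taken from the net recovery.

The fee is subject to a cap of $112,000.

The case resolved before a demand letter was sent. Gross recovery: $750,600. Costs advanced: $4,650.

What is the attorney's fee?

$112,000.00

Fee base (net of costs): $750,600 − $4,650 = $745,950
The matter resolved before a demand letter was sent, so the 24% rate applies.
$745,950 × 24% = $179,028.00
$179,028.00 exceeds the $112,000 cap, so the fee is capped at $112,000.00.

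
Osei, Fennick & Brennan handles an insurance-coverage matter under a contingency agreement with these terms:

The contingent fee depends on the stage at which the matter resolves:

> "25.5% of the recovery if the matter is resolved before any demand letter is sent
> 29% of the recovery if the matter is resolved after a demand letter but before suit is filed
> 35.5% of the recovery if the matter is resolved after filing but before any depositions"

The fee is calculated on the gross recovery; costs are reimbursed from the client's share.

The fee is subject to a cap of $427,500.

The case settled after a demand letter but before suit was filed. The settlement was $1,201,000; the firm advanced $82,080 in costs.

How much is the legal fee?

$348,290.00

Fee base is the gross recovery, $1,201,000; costs are reimbursed separately.
The matter settled after a demand letter but before suit was filed, so the 29% rate applies.
$1,201,000 × 29% = $348,290.00
$348,290.00 is under the $427,500 cap.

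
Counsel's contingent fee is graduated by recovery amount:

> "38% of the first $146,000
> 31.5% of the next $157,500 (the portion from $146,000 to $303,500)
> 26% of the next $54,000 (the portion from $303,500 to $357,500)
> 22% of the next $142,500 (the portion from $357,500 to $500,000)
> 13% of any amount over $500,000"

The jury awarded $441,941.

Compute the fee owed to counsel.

First $146,000 at 38% = $55,480.00
Next $157,500 at 31.5% = $49,612.50
Next $54,000 at 26% = $14,040.00
Remaining $84,441 at 22% = $18,577.02
Fee: $55,480.00 + $49,612.50 + $14,040.00 + $18,577.02 = $137,709.52

$137,709.52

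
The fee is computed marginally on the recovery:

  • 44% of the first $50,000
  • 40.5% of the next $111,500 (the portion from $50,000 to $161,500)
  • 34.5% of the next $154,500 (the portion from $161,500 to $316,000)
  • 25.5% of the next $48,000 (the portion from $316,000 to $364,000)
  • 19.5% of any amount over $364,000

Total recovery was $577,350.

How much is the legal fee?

$174,303.25

First $50,000 at 44% = $22,000.00
Next $111,500 at 40.5% = $45,157.50
Next $154,500 at 34.5% = $53,302.50
Next $48,000 at 25.5% = $12,240.00
Remaining $213,350 at 19.5% = $41,603.25
Fee: $22,000.00 + $45,157.50 + $53,302.50 + $12,240.00 + $41,603.25 = $174,303.25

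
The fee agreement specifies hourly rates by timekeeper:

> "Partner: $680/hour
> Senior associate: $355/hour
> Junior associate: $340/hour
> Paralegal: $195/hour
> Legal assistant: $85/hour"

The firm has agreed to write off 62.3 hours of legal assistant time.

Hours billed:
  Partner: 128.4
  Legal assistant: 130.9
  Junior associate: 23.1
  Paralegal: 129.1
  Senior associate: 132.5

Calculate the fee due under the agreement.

$173,209.00

Partner: 128.4 × $680 = $87,312.00
Senior associate: 132.5 × $355 = $47,037.50
Junior associate: 23.1 × $340 = $7,854.00
Paralegal: 129.1 × $195 = $25,174.50
Legal assistant: 130.9 × $85 = $11,126.50
Subtotal: $178,504.50
Write-off: 62.3 × $85 = $5,295.50
Total: $178,504.50 − $5,295.50 = $173,209.00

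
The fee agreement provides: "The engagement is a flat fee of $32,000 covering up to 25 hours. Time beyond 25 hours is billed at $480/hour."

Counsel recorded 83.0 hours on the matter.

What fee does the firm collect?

$59,840.00

Flat fee: $32,000.00
Excess hours: 83.0 − 25 = 58.0
Overrun: 58.0 × $480 = $27,840.00
Total: $32,000.00 + $27,840.00 = $59,840.00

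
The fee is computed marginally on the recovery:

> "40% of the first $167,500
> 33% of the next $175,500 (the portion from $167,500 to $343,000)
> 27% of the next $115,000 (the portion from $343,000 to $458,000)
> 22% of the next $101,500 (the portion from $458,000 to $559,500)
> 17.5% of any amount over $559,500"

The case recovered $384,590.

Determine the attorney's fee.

First $167,500 at 40% = $67,000.00
Next $175,500 at 33% = $57,915.00
Remaining $41,590 at 27% = $11,229.30
Fee: $67,000.00 + $57,915.00 + $11,229.30 = $136,144.30

$136,144.30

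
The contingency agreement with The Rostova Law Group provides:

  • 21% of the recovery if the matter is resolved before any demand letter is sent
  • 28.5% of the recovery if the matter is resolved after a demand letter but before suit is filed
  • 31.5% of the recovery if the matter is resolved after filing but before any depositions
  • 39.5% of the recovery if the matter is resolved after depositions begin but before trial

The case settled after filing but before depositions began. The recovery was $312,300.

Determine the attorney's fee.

The matter settled after filing but before depositions began, so the 31.5% rate applies.
$312,300 × 31.5% = $98,374.50

$98,374.50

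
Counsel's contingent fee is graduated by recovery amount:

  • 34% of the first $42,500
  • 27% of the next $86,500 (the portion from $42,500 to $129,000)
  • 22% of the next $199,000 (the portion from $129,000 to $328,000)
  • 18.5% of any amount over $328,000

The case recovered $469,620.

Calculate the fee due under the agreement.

First $42,500 at 34% = $14,450.00
Next $86,500 at 27% = $23,355.00
Next $199,000 at 22% = $43,780.00
Remaining $141,620 at 18.5% = $26,199.70
Fee: $14,450.00 + $23,355.00 + $43,780.00 + $26,199.70 = $107,784.70

$107,784.70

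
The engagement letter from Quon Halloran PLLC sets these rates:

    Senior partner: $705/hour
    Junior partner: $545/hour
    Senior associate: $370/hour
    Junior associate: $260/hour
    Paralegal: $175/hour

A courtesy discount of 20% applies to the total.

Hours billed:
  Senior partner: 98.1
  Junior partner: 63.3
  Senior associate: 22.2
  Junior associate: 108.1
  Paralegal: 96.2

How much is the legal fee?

$125,451.20

Senior partner: 98.1 × $705 = $69,160.50
Junior partner: 63.3 × $545 = $34,498.50
Senior associate: 22.2 × $370 = $8,214.00
Junior associate: 108.1 × $260 = $28,106.00
Paralegal: 96.2 × $175 = $16,835.00
Subtotal: $156,814.00
Less 20% discount: −$31,362.80
Total: $156,814.00 − $31,362.80 = $125,451.20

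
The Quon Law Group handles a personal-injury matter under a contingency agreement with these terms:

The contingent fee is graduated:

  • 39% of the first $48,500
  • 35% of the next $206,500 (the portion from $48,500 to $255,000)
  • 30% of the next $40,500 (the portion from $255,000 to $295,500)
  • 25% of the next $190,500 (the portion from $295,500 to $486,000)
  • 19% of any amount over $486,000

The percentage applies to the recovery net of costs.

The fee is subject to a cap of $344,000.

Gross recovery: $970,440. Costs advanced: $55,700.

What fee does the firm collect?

Fee base (net of costs): $970,440 − $55,700 = $914,740
First $48,500 at 39% = $18,915.00
Next $206,500 at 35% = $72,275.00
Next $40,500 at 30% = $12,150.00
Next $190,500 at 25% = $47,625.00
Remaining $428,740 at 19% = $81,460.60
Fee: $18,915.00 + $72,275.00 + $12,150.00 + $47,625.00 + $81,460.60 = $232,425.60
$232,425.60 is under the $344,000 cap.

$232,425.60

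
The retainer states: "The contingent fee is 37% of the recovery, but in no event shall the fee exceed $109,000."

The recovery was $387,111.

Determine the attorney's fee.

$109,000.00

37% of $387,111 = $143,231.07
That exceeds the $109,000 cap, so the fee is capped at $109,000.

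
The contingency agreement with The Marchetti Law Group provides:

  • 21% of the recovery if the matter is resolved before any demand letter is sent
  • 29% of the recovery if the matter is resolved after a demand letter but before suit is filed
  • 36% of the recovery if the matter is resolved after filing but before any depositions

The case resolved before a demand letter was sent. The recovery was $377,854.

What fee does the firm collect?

$79,349.34

The matter resolved before a demand letter was sent, so the 21% rate applies.
$377,854 × 21% = $79,349.34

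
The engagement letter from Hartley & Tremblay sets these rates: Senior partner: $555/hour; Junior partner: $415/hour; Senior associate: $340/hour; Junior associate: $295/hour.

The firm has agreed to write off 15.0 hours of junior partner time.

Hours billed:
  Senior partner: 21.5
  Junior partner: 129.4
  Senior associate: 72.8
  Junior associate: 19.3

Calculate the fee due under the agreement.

$89,854.00

Senior partner: 21.5 × $555 = $11,932.50
Junior partner: 129.4 × $415 = $53,701.00
Senior associate: 72.8 × $340 = $24,752.00
Junior associate: 19.3 × $295 = $5,693.50
Subtotal: $96,079.00
Write-off: 15.0 × $415 = $6,225.00
Total: $96,079.00 − $6,225.00 = $89,854.00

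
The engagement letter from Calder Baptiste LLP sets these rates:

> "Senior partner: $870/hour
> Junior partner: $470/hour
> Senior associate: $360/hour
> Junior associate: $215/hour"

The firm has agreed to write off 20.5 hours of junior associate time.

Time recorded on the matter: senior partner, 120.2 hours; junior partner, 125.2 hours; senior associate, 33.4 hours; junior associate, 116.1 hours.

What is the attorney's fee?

$195,996.00

Senior partner: 120.2 × $870 = $104,574.00
Junior partner: 125.2 × $470 = $58,844.00
Senior associate: 33.4 × $360 = $12,024.00
Junior associate: 116.1 × $215 = $24,961.50
Subtotal: $200,403.50
Write-off: 20.5 × $215 = $4,407.50
Total: $200,403.50 − $4,407.50 = $195,996.00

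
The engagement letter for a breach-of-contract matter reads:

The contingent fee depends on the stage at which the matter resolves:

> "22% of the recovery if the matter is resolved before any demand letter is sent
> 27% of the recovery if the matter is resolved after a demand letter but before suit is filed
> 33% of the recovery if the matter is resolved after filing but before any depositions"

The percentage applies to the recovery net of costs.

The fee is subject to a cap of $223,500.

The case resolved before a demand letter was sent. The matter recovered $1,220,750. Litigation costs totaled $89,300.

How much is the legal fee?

$223,500.00

Fee base (net of costs): $1,220,750 − $89,300 = $1,131,450
The matter resolved before a demand letter was sent, so the 22% rate applies.
$1,131,450 × 22% = $248,919.00
$248,919.00 exceeds the $223,500 cap, so the fee is capped at $223,500.00.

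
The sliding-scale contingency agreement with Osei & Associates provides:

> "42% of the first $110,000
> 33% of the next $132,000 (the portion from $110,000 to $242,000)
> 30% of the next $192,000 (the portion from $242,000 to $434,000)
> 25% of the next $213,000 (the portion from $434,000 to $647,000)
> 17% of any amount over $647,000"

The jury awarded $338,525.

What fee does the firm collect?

$118,717.50

First $110,000 at 42% = $46,200.00
Next $132,000 at 33% = $43,560.00
Remaining $96,525 at 30% = $28,957.50
Fee: $46,200.00 + $43,560.00 + $28,957.50 = $118,717.50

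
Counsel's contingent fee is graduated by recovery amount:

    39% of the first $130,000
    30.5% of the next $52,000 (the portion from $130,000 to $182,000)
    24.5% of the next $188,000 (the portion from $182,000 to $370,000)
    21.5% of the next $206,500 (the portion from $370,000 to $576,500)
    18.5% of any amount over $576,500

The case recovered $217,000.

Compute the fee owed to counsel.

First $130,000 at 39% = $50,700.00
Next $52,000 at 30.5% = $15,860.00
Remaining $35,000 at 24.5% = $8,575.00
Fee: $50,700.00 + $15,860.00 + $8,575.00 = $75,135.00

$75,135.00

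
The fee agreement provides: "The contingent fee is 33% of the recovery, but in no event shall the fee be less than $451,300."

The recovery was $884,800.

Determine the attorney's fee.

$451,300.00

33% of $884,800 = $291,984.00
That is below the $451,300 minimum, so the minimum applies.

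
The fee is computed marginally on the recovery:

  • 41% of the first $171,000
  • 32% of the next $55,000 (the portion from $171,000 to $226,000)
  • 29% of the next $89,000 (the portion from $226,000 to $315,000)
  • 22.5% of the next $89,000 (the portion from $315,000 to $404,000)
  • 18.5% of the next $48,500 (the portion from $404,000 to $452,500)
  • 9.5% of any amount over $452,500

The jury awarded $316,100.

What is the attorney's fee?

$113,767.50

First $171,000 at 41% = $70,110.00
Next $55,000 at 32% = $17,600.00
Next $89,000 at 29% = $25,810.00
Remaining $1,100 at 22.5% = $247.50
Fee: $70,110.00 + $17,600.00 + $25,810.00 + $247.50 = $113,767.50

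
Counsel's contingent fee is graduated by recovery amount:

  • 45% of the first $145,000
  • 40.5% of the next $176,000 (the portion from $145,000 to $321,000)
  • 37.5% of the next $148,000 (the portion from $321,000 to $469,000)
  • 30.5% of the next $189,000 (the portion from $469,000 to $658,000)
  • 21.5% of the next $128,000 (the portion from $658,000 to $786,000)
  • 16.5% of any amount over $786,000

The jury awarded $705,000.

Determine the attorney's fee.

First $145,000 at 45% = $65,250.00
Next $176,000 at 40.5% = $71,280.00
Next $148,000 at 37.5% = $55,500.00
Next $189,000 at 30.5% = $57,645.00
Remaining $47,000 at 21.5% = $10,105.00
Fee: $65,250.00 + $71,280.00 + $55,500.00 + $57,645.00 + $10,105.00 = $259,780.00

$259,780.00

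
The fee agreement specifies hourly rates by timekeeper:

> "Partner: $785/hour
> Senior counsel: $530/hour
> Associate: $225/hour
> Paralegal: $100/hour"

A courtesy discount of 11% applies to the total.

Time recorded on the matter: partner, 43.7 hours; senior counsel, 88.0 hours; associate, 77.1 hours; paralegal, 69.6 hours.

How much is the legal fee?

$93,674.28

Partner: 43.7 × $785 = $34,304.50
Senior counsel: 88.0 × $530 = $46,640.00
Associate: 77.1 × $225 = $17,347.50
Paralegal: 69.6 × $100 = $6,960.00
Subtotal: $105,252.00
Less 11% discount: −$11,577.72
Total: $105,252.00 − $11,577.72 = $93,674.28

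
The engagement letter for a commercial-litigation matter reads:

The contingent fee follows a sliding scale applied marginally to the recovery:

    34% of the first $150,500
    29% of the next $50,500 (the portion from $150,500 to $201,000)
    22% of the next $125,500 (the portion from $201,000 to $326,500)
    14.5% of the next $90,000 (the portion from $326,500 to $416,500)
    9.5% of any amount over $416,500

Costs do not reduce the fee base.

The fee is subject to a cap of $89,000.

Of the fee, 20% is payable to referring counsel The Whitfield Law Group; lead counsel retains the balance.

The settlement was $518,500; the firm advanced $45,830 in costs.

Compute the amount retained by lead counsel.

Fee base is the gross recovery, $518,500; costs are reimbursed separately.
First $150,500 at 34% = $51,170.00
Next $50,500 at 29% = $14,645.00
Next $125,500 at 22% = $27,610.00
Next $90,000 at 14.5% = $13,050.00
Remaining $102,000 at 9.5% = $9,690.00
Fee: $51,170.00 + $14,645.00 + $27,610.00 + $13,050.00 + $9,690.00 = $116,165.00
$116,165.00 exceeds the $89,000 cap, so the fee is capped at $89,000.00.
Referral share: 20% of $89,000.00 = $17,800.00; lead counsel retains $89,000.00 − $17,800.00 = $71,200.00.

$71,200.00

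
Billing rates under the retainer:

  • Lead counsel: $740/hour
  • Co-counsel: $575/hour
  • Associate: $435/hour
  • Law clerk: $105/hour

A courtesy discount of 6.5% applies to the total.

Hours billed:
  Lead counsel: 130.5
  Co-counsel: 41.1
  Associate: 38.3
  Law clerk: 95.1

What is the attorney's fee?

Lead counsel: 130.5 × $740 = $96,570.00
Co-counsel: 41.1 × $575 = $23,632.50
Associate: 38.3 × $435 = $16,660.50
Law clerk: 95.1 × $105 = $9,985.50
Subtotal: $146,848.50
Less 6.5% discount: −$9,545.15
Total: $146,848.50 − $9,545.15 = $137,303.35

$137,303.35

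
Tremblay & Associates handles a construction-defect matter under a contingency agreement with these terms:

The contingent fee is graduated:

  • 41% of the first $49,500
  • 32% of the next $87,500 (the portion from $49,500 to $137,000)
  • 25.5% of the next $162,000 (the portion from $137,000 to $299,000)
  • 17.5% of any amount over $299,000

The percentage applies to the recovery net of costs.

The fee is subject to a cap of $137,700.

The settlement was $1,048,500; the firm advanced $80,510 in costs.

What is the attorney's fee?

$137,700.00

Fee base (net of costs): $1,048,500 − $80,510 = $967,990
First $49,500 at 41% = $20,295.00
Next $87,500 at 32% = $28,000.00
Next $162,000 at 25.5% = $41,310.00
Remaining $668,990 at 17.5% = $117,073.25
Fee: $20,295.00 + $28,000.00 + $41,310.00 + $117,073.25 = $206,678.25
$206,678.25 exceeds the $137,700 cap, so the fee is capped at $137,700.00.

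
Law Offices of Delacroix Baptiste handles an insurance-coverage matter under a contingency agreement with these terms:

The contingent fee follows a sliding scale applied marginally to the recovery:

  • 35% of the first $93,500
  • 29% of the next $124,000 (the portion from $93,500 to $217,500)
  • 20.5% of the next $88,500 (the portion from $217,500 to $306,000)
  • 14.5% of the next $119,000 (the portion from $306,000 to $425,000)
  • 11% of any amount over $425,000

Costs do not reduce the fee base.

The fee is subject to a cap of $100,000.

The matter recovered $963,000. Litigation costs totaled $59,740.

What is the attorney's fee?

$100,000.00

Fee base is the gross recovery, $963,000; costs are reimbursed separately.
First $93,500 at 35% = $32,725.00
Next $124,000 at 29% = $35,960.00
Next $88,500 at 20.5% = $18,142.50
Next $119,000 at 14.5% = $17,255.00
Remaining $538,000 at 11% = $59,180.00
Fee: $32,725.00 + $35,960.00 + $18,142.50 + $17,255.00 + $59,180.00 = $163,262.50
$163,262.50 exceeds the $100,000 cap, so the fee is capped at $100,000.00.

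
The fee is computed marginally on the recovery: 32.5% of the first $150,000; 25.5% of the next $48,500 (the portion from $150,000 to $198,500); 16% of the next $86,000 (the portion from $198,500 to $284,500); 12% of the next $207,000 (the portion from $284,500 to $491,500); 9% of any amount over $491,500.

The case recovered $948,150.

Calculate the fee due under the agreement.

$140,816.00

First $150,000 at 32.5% = $48,750.00
Next $48,500 at 25.5% = $12,367.50
Next $86,000 at 16% = $13,760.00
Next $207,000 at 12% = $24,840.00
Remaining $456,650 at 9% = $41,098.50
Fee: $48,750.00 + $12,367.50 + $13,760.00 + $24,840.00 + $41,098.50 = $140,816.00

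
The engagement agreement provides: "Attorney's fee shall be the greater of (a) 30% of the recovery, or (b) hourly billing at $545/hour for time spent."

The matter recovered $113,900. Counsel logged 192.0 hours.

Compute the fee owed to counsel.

$104,640.00

(a) 30% of $113,900 = $34,170.00
(b) 192.0 × $545 = $104,640.00
The greater is (b): $104,640.00.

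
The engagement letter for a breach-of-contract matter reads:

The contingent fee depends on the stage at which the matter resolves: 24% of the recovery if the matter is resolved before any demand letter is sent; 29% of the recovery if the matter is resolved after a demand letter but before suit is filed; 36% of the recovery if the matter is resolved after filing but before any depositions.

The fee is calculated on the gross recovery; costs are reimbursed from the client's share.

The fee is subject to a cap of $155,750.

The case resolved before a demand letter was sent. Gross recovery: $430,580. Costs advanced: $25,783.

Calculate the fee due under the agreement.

Fee base is the gross recovery, $430,580; costs are reimbursed separately.
The matter resolved before a demand letter was sent, so the 24% rate applies.
$430,580 × 24% = $103,339.20
$103,339.20 is under the $155,750 cap.

$103,339.20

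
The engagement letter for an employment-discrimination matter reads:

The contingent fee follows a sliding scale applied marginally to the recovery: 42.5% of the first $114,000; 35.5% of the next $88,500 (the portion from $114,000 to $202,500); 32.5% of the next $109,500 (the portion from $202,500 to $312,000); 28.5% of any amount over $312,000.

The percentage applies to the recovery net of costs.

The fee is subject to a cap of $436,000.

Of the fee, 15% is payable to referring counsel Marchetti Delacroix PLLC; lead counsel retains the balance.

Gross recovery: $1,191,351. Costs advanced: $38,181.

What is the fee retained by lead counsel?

$301,910.18

Fee base (net of costs): $1,191,351 − $38,181 = $1,153,170
First $114,000 at 42.5% = $48,450.00
Next $88,500 at 35.5% = $31,417.50
Next $109,500 at 32.5% = $35,587.50
Remaining $841,170 at 28.5% = $239,733.45
Fee: $48,450.00 + $31,417.50 + $35,587.50 + $239,733.45 = $355,188.45
$355,188.45 is under the $436,000 cap.
Referral share: 15% of $355,188.45 = $53,278.27; lead counsel retains $355,188.45 − $53,278.27 = $301,910.18.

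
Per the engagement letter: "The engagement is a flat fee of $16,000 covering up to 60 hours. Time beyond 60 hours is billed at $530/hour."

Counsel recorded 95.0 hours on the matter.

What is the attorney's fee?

Flat fee: $16,000.00
Excess hours: 95.0 − 60 = 35.0
Overrun: 35.0 × $530 = $18,550.00
Total: $16,000.00 + $18,550.00 = $34,550.00

$34,550.00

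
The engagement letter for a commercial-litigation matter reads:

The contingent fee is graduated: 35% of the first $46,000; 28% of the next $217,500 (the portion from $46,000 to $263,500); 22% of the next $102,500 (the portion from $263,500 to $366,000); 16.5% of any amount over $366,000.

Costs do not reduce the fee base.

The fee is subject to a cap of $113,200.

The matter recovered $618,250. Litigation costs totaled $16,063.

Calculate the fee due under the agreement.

$113,200.00

Fee base is the gross recovery, $618,250; costs are reimbursed separately.
First $46,000 at 35% = $16,100.00
Next $217,500 at 28% = $60,900.00
Next $102,500 at 22% = $22,550.00
Remaining $252,250 at 16.5% = $41,621.25
Fee: $16,100.00 + $60,900.00 + $22,550.00 + $41,621.25 = $141,171.25
$141,171.25 exceeds the $113,200 cap, so the fee is capped at $113,200.00.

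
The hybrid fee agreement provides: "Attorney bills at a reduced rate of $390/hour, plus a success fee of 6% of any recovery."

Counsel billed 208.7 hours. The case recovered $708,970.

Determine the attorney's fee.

Hourly: 208.7 × $390 = $81,393.00
Success fee: 6% of $708,970 = $42,538.20
Total: $81,393.00 + $42,538.20 = $123,931.20

$123,931.20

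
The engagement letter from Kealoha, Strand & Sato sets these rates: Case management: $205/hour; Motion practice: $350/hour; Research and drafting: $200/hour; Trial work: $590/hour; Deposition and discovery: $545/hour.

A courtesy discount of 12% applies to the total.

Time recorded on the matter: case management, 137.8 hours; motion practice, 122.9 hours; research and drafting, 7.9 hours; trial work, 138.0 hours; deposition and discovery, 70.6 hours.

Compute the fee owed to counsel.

$169,612.08

Case management: 137.8 × $205 = $28,249.00
Motion practice: 122.9 × $350 = $43,015.00
Research and drafting: 7.9 × $200 = $1,580.00
Trial work: 138.0 × $590 = $81,420.00
Deposition and discovery: 70.6 × $545 = $38,477.00
Subtotal: $192,741.00
Less 12% discount: −$23,128.92
Total: $192,741.00 − $23,128.92 = $169,612.08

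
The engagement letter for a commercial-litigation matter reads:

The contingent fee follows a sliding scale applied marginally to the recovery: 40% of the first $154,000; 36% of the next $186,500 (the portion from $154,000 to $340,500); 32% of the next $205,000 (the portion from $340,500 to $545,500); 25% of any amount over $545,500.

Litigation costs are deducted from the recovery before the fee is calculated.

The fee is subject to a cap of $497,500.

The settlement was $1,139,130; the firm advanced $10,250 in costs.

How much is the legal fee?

Fee base (net of costs): $1,139,130 − $10,250 = $1,128,880
First $154,000 at 40% = $61,600.00
Next $186,500 at 36% = $67,140.00
Next $205,000 at 32% = $65,600.00
Remaining $583,380 at 25% = $145,845.00
Fee: $61,600.00 + $67,140.00 + $65,600.00 + $145,845.00 = $340,185.00
$340,185.00 is under the $497,500 cap.

$340,185.00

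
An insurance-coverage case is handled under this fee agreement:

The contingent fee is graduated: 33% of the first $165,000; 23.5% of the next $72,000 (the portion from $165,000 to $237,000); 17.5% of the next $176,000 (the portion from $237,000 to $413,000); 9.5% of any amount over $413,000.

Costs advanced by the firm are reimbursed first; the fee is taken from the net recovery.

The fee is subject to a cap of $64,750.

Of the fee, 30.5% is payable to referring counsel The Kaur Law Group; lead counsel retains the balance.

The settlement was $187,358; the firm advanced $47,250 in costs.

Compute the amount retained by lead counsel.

$32,133.77

Fee base (net of costs): $187,358 − $47,250 = $140,108
First $140,108 at 33% = $46,235.64
$46,235.64 is under the $64,750 cap.
Referral share: 30.5% of $46,235.64 = $14,101.87; lead counsel retains $46,235.64 − $14,101.87 = $32,133.77.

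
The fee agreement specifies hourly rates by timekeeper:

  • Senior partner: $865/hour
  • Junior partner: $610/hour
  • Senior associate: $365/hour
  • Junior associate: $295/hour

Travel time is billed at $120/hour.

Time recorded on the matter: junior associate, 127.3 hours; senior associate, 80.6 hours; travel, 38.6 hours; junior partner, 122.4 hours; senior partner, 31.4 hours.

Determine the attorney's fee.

$173,429.50

Senior partner: 31.4 × $865 = $27,161.00
Junior partner: 122.4 × $610 = $74,664.00
Senior associate: 80.6 × $365 = $29,419.00
Junior associate: 127.3 × $295 = $37,553.50
Subtotal: $27,161.00 + $74,664.00 + $29,419.00 + $37,553.50 = $168,797.50
Travel: 38.6 × $120 = $4,632.00
Total: $168,797.50 + $4,632.00 = $173,429.50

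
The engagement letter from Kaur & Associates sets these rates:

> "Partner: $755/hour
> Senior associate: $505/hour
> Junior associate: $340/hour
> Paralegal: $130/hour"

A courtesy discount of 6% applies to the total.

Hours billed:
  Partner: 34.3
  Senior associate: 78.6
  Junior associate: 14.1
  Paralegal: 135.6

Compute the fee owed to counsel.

Partner: 34.3 × $755 = $25,896.50
Senior associate: 78.6 × $505 = $39,693.00
Junior associate: 14.1 × $340 = $4,794.00
Paralegal: 135.6 × $130 = $17,628.00
Subtotal: $88,011.50
Less 6% discount: −$5,280.69
Total: $88,011.50 − $5,280.69 = $82,730.81

$82,730.81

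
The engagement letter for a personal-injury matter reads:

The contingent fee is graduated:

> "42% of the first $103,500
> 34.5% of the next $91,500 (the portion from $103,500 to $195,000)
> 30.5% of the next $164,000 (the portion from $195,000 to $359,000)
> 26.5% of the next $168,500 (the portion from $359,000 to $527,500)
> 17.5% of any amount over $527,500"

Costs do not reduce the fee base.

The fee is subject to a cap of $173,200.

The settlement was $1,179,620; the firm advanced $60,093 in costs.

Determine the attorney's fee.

$173,200.00

Fee base is the gross recovery, $1,179,620; costs are reimbursed separately.
First $103,500 at 42% = $43,470.00
Next $91,500 at 34.5% = $31,567.50
Next $164,000 at 30.5% = $50,020.00
Next $168,500 at 26.5% = $44,652.50
Remaining $652,120 at 17.5% = $114,121.00
Fee: $43,470.00 + $31,567.50 + $50,020.00 + $44,652.50 + $114,121.00 = $283,831.00
$283,831.00 exceeds the $173,200 cap, so the fee is capped at $173,200.00.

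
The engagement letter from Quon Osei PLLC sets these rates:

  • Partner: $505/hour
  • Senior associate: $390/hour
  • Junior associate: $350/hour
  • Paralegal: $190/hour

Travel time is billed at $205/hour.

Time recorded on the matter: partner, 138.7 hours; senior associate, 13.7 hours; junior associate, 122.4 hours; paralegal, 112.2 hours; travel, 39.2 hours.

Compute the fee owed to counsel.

$147,580.50

Partner: 138.7 × $505 = $70,043.50
Senior associate: 13.7 × $390 = $5,343.00
Junior associate: 122.4 × $350 = $42,840.00
Paralegal: 112.2 × $190 = $21,318.00
Subtotal: $70,043.50 + $5,343.00 + $42,840.00 + $21,318.00 = $139,544.50
Travel: 39.2 × $205 = $8,036.00
Total: $139,544.50 + $8,036.00 = $147,580.50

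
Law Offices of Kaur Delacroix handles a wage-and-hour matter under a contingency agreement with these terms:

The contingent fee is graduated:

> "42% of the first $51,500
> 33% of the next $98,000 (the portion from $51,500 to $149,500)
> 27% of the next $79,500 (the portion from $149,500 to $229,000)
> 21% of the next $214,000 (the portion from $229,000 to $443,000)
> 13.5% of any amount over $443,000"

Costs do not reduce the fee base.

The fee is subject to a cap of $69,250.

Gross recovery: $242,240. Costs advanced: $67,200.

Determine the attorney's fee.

Fee base is the gross recovery, $242,240; costs are reimbursed separately.
First $51,500 at 42% = $21,630.00
Next $98,000 at 33% = $32,340.00
Next $79,500 at 27% = $21,465.00
Remaining $13,240 at 21% = $2,780.40
Fee: $21,630.00 + $32,340.00 + $21,465.00 + $2,780.40 = $78,215.40
$78,215.40 exceeds the $69,250 cap, so the fee is capped at $69,250.00.

$69,250.00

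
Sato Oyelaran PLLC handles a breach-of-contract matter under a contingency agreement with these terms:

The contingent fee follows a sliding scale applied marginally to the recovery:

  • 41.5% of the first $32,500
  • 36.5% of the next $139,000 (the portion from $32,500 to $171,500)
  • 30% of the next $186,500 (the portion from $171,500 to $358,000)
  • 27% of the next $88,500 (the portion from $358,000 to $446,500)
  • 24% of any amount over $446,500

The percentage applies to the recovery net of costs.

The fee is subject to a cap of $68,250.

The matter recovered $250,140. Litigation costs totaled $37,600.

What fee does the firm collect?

$68,250.00

Fee base (net of costs): $250,140 − $37,600 = $212,540
First $32,500 at 41.5% = $13,487.50
Next $139,000 at 36.5% = $50,735.00
Remaining $41,040 at 30% = $12,312.00
Fee: $13,487.50 + $50,735.00 + $12,312.00 = $76,534.50
$76,534.50 exceeds the $68,250 cap, so the fee is capped at $68,250.00.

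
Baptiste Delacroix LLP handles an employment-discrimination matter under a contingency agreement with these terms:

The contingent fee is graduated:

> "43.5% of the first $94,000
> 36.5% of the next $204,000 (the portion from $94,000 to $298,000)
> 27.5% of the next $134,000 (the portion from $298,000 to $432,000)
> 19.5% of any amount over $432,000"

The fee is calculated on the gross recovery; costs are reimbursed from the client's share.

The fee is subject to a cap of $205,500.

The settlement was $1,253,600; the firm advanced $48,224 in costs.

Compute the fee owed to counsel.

$205,500.00

Fee base is the gross recovery, $1,253,600; costs are reimbursed separately.
First $94,000 at 43.5% = $40,890.00
Next $204,000 at 36.5% = $74,460.00
Next $134,000 at 27.5% = $36,850.00
Remaining $821,600 at 19.5% = $160,212.00
Fee: $40,890.00 + $74,460.00 + $36,850.00 + $160,212.00 = $312,412.00
$312,412.00 exceeds the $205,500 cap, so the fee is capped at $205,500.00.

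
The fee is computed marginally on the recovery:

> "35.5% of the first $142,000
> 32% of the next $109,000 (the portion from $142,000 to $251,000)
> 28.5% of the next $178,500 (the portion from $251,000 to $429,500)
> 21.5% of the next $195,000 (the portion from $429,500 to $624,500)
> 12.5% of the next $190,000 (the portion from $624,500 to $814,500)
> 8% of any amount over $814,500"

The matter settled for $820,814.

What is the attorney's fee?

$202,342.62

First $142,000 at 35.5% = $50,410.00
Next $109,000 at 32% = $34,880.00
Next $178,500 at 28.5% = $50,872.50
Next $195,000 at 21.5% = $41,925.00
Next $190,000 at 12.5% = $23,750.00
Remaining $6,314 at 8% = $505.12
Fee: $50,410.00 + $34,880.00 + $50,872.50 + $41,925.00 + $23,750.00 + $505.12 = $202,342.62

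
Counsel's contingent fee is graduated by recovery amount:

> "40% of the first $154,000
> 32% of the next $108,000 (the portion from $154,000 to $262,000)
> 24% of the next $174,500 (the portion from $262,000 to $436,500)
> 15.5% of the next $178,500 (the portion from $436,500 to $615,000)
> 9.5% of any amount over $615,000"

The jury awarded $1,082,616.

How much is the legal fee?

First $154,000 at 40% = $61,600.00
Next $108,000 at 32% = $34,560.00
Next $174,500 at 24% = $41,880.00
Next $178,500 at 15.5% = $27,667.50
Remaining $467,616 at 9.5% = $44,423.52
Fee: $61,600.00 + $34,560.00 + $41,880.00 + $27,667.50 + $44,423.52 = $210,131.02

$210,131.02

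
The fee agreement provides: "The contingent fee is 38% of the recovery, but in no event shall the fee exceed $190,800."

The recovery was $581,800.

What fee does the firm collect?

$190,800.00

38% of $581,800 = $221,084.00
That exceeds the $190,800 cap, so the fee is capped at $190,800.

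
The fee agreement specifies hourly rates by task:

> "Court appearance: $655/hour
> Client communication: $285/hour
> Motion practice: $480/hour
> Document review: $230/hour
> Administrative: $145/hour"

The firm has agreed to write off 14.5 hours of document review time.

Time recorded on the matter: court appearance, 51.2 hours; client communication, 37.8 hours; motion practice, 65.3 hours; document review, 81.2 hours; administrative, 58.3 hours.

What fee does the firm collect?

$99,447.50

Court appearance: 51.2 × $655 = $33,536.00
Client communication: 37.8 × $285 = $10,773.00
Motion practice: 65.3 × $480 = $31,344.00
Document review: 81.2 × $230 = $18,676.00
Administrative: 58.3 × $145 = $8,453.50
Subtotal: $102,782.50
Write-off: 14.5 × $230 = $3,335.00
Total: $102,782.50 − $3,335.00 = $99,447.50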